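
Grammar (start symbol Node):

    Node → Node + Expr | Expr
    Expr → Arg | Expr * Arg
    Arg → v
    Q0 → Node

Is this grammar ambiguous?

Only Node, Expr, Arg are reachable from Node; ignoring the rest: This is a standard precedence ladder (Node over Expr over Arg), with each level left-recursive on its own operator ('+' at Node, '*' at Expr). That structure is LR(1), hence unambiguous.

Unambiguous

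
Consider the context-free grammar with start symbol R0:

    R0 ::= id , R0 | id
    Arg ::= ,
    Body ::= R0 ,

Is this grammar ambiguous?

(Arg, Body are unreachable from R0, so their rules don't affect L(R0).) Right-recursive list with a separator: after each atom, whether the separator follows determines the rule. One parse per string.

Unambiguous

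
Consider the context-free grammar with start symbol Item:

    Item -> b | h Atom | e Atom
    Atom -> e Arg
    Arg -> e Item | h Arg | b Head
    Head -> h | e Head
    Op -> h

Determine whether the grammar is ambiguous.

Only Item, Atom, Arg, Head are reachable from Item; ignoring the rest: The reachable rules are right-linear with at most one rule per (nonterminal, next-terminal) pair. Each input token forces the next rule, so parsing is deterministic.

Unambiguous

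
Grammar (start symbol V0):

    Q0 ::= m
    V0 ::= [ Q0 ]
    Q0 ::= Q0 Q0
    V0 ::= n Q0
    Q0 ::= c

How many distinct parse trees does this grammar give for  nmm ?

1

Parse trees for nmm:
  [V0 n [Q0 [Q0 m] [Q0 m]]]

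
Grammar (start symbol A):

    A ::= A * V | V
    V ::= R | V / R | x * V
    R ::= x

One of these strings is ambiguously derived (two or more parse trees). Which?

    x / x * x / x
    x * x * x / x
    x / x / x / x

x * x * x / x

x / x * x / x: 1 tree
x * x * x / x: 7 trees
x / x / x / x: 1 tree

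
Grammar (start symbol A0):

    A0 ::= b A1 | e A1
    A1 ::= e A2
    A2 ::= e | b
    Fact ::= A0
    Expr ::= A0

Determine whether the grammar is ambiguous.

Unambiguous

(Fact, Expr are unreachable from A0, so their rules don't affect L(A0).) Restricted to the reachable nonterminals, every rule has the form A → t or A → t B, and no two rules for the same A share a first terminal. The grammar encodes a DFA — one run per string.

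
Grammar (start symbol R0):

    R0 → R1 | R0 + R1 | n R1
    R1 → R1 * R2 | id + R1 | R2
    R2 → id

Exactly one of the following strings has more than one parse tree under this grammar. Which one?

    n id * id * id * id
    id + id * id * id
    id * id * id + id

id + id * id * id

n id * id * id * id: 1 tree
id + id * id * id: 4 trees
id * id * id + id: 1 tree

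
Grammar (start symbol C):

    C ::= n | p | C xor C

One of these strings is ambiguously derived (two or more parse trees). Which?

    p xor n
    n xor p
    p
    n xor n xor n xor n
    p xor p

p xor n: 1 tree
n xor p: 1 tree
p: 1 tree
n xor n xor n xor n: 5 trees
p xor p: 1 tree

n xor n xor n xor n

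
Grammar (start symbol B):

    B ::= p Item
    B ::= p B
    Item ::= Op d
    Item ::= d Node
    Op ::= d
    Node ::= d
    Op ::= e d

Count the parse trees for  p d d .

2

Parse trees for p d d:
  [B p [Item [Op d] d]]
  [B p [Item d [Node d]]]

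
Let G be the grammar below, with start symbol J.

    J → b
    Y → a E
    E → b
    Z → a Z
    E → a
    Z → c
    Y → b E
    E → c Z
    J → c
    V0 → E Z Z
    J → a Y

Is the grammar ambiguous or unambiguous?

Unambiguous

(V0 is unreachable from J, so its rules don't affect L(J).) Each reachable nonterminal has at most one production per leading terminal, and all productions are right-linear; the derivation is determined token-by-token.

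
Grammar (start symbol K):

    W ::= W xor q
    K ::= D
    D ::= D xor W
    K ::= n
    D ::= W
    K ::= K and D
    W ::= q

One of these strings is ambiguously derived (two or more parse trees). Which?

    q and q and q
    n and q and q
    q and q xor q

q and q xor q

q and q and q: 1 tree
n and q and q: 1 tree
q and q xor q: 2 trees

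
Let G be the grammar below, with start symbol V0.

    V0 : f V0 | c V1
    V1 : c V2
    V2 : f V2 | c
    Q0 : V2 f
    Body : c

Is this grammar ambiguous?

Only V0, V1, V2 are reachable from V0; ignoring the rest: Restricted to the reachable nonterminals, every rule has the form A → t or A → t B, and no two rules for the same A share a first terminal. The grammar encodes a DFA — one run per string.

Unambiguous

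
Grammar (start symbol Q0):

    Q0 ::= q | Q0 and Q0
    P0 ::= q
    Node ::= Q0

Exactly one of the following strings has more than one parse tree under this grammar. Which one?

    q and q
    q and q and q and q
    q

q and q and q and q

q and q: 1 tree
q and q and q and q: 5 trees
q: 1 tree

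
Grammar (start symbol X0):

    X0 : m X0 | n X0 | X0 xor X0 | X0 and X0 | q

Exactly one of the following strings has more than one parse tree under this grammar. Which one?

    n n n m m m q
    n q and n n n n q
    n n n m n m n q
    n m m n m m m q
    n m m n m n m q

n n n m m m q: 1 tree
n q and n n n n q: 2 trees
n n n m n m n q: 1 tree
n m m n m m m q: 1 tree
n m m n m n m q: 1 tree

n q and n n n n q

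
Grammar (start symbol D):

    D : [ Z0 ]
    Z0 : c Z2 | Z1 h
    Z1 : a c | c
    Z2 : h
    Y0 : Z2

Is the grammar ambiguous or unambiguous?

Witness: [ c h ]

Derivation 1: D ⇒ [ Z0 ] ⇒ [ c Z2 ] ⇒ [ c h ]
Derivation 2: D ⇒ [ Z0 ] ⇒ [ Z1 h ] ⇒ [ c h ]

Two distinct leftmost derivations for the same string.

Ambiguous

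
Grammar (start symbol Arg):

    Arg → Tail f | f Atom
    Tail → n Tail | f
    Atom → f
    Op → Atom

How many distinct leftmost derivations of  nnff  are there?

1

Parse trees for nnff:
  [Arg [Tail n [Tail n [Tail f]]] f]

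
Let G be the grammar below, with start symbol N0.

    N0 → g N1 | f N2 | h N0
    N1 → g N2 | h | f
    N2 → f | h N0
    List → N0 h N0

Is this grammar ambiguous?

Unambiguous

Only N0, N1, N2 are reachable from N0; ignoring the rest: Each reachable nonterminal has at most one production per leading terminal, and all productions are right-linear; the derivation is determined token-by-token.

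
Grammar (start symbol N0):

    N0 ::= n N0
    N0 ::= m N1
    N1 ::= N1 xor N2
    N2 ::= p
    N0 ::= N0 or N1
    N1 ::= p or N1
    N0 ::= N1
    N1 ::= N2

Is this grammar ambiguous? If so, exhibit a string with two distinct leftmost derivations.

Ambiguous

Witness: p or p

Derivation 1: N0 ⇒ N0 or N1 ⇒ N1 or N1 ⇒ N2 or N1 ⇒ p or N1 ⇒ p or N2 ⇒ p or p
Derivation 2: N0 ⇒ N1 ⇒ p or N1 ⇒ p or N2 ⇒ p or p

Two distinct leftmost derivations for the same string.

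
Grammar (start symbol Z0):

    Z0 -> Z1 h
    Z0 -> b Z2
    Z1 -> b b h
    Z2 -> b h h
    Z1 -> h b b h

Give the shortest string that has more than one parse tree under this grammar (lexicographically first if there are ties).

length 4: b b h h has 2 parse trees

Two derivations of b b h h:
  Z0 ⇒ Z1 h ⇒ b b h h
  Z0 ⇒ b Z2 ⇒ b b h h

b b h h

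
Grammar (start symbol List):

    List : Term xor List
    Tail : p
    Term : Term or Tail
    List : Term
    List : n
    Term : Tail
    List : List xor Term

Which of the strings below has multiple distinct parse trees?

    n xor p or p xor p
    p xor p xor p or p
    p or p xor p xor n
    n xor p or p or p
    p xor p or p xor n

n xor p or p xor p: 1 tree
p xor p xor p or p: 4 trees
p or p xor p xor n: 1 tree
n xor p or p or p: 1 tree
p xor p or p xor n: 1 tree

p xor p xor p or p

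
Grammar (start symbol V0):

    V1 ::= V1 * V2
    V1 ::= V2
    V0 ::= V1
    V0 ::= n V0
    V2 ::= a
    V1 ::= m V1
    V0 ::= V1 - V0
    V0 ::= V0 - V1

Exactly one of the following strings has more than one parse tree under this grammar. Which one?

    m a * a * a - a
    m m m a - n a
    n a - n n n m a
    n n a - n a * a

m a * a * a - a: 6 trees
m m m a - n a: 1 tree
n a - n n n m a: 1 tree
n n a - n a * a: 1 tree

m a * a * a - a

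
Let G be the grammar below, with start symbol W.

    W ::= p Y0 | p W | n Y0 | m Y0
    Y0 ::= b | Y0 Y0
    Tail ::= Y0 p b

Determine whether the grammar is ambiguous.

Witness: m b b b

Derivation 1: W ⇒ m Y0 ⇒ m Y0 Y0 ⇒ m b Y0 ⇒ m b Y0 Y0 ⇒ m b b Y0 ⇒ m b b b
Derivation 2: W ⇒ m Y0 ⇒ m Y0 Y0 ⇒ m Y0 Y0 Y0 ⇒ m b Y0 Y0 ⇒ m b b Y0 ⇒ m b b b

Two distinct leftmost derivations for the same string.

Ambiguous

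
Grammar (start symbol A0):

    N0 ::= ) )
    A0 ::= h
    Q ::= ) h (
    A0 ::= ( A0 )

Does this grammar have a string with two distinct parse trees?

Unambiguous

(N0, Q are unreachable from A0, so their rules don't affect L(A0).) L(A0) is { openⁿ atom closeⁿ : n ≥ 0 }. The bracket depth fixes n, and the derivation is forced at every step.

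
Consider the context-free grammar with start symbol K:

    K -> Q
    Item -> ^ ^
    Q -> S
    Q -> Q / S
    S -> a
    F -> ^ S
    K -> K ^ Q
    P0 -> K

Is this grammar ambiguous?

Only K, Q, S are reachable from K; ignoring the rest: The grammar is stratified — K handles '^' (left-recursive), Q handles '/', S atoms. Each operator has a fixed associativity and precedence level, so every string has one parse.

Unambiguous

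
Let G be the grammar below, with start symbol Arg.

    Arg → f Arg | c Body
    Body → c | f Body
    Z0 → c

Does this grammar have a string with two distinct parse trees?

Unambiguous

(Z0 is unreachable from Arg, so its rules don't affect L(Arg).) Each reachable nonterminal has at most one production per leading terminal, and all productions are right-linear; the derivation is determined token-by-token.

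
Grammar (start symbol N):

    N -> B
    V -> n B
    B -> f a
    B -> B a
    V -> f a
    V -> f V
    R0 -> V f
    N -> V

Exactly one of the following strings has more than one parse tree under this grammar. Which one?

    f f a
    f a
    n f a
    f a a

f f a: 1 tree
f a: 2 trees
n f a: 1 tree
f a a: 1 tree

f a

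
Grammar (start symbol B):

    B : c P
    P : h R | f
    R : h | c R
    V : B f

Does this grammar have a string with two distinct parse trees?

(V is unreachable from B, so its rules don't affect L(B).) Each reachable nonterminal has at most one production per leading terminal, and all productions are right-linear; the derivation is determined token-by-token.

Unambiguous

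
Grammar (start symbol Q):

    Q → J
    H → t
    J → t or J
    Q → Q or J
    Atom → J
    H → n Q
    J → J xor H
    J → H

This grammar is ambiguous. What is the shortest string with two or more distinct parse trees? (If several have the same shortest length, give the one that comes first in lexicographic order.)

t or t

length 1: no string has ≥2 trees
length 2: no string has ≥2 trees
length 3: t or t has 2 parse trees

Two derivations of t or t:
  Q ⇒ J ⇒ t or J ⇒ t or H ⇒ t or t
  Q ⇒ Q or J ⇒ J or J ⇒ H or J ⇒ t or J ⇒ t or H ⇒ t or t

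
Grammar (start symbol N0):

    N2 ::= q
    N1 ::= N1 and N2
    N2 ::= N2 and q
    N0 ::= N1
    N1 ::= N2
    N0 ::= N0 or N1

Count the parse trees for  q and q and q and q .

Parse trees for q and q and q and q:
  [N0 [N1 [N1 [N2 q]] and [N2 [N2 [N2 q] and q] and q]]]
  [N0 [N1 [N1 [N1 [N2 q]] and [N2 q]] and [N2 [N2 q] and q]]]
  [N0 [N1 [N1 [N2 [N2 q] and q]] and [N2 [N2 q] and q]]]
  [N0 [N1 [N1 [N1 [N2 q]] and [N2 [N2 q] and q]] and [N2 q]]]
  [N0 [N1 [N1 [N1 [N1 [N2 q]] and [N2 q]] and [N2 q]] and [N2 q]]]
  [N0 [N1 [N1 [N1 [N2 [N2 q] and q]] and [N2 q]] and [N2 q]]]
  [N0 [N1 [N1 [N2 [N2 [N2 q] and q] and q]] and [N2 q]]]
  [N0 [N1 [N2 [N2 [N2 [N2 q] and q] and q] and q]]]

8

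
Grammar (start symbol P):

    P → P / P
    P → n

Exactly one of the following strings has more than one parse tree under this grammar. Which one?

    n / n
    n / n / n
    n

n / n / n

n / n: 1 tree
n / n / n: 2 trees
n: 1 tree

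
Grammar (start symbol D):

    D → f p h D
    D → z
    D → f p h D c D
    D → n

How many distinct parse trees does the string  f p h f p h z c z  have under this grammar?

Parse trees for f p h f p h z c z:
  [D f p h [D f p h [D z] c [D z]]]
  [D f p h [D f p h [D z]] c [D z]]

2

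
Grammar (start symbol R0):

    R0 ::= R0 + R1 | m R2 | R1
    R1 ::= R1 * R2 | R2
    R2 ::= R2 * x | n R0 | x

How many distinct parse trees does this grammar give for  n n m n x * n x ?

Parse trees for n n m n x * n x:
  [R0 [R1 [R1 [R2 n [R0 [R1 [R2 n [R0 m [R2 n [R0 [R1 [R2 x]]]]]]]]]] * [R2 n [R0 [R1 [R2 x]]]]]]
  [R0 [R1 [R2 n [R0 [R1 [R1 [R2 n [R0 m [R2 n [R0 [R1 [R2 x]]]]]]] * [R2 n [R0 [R1 [R2 x]]]]]]]]]
  [R0 [R1 [R2 n [R0 [R1 [R2 n [R0 m [R2 n [R0 [R1 [R1 [R2 x]] * [R2 n [R0 [R1 [R2 x]]]]]]]]]]]]]]

3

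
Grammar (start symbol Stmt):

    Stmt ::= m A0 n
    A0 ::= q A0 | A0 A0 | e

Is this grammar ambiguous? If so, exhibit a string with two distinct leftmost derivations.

Ambiguous

Witness: m e e e n

Derivation 1: Stmt ⇒ m A0 n ⇒ m A0 A0 n ⇒ m A0 A0 A0 n ⇒ m e A0 A0 n ⇒ m e e A0 n ⇒ m e e e n
Derivation 2: Stmt ⇒ m A0 n ⇒ m A0 A0 n ⇒ m e A0 n ⇒ m e A0 A0 n ⇒ m e e A0 n ⇒ m e e e n

Two distinct leftmost derivations for the same string.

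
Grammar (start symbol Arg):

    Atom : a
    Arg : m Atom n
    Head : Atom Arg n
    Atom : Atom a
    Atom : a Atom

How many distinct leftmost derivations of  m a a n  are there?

2

Parse trees for m a a n:
  [Arg m [Atom [Atom a] a] n]
  [Arg m [Atom a [Atom a]] n]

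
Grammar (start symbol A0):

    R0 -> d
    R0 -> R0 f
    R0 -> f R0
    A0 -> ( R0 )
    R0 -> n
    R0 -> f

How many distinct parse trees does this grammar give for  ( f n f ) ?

2

Parse trees for ( f n f ):
  [A0 ( [R0 [R0 f [R0 n]] f] )]
  [A0 ( [R0 f [R0 [R0 n] f]] )]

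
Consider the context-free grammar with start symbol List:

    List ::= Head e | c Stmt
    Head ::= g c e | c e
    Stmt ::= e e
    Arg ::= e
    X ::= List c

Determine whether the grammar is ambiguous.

Witness: c e e

Derivation 1: List ⇒ Head e ⇒ c e e
Derivation 2: List ⇒ c Stmt ⇒ c e e

Two distinct leftmost derivations for the same string.

Ambiguous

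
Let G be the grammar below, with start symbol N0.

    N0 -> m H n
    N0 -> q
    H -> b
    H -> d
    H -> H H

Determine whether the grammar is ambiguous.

Ambiguous

Witness: m b b b n

Derivation 1: N0 ⇒ m H n ⇒ m H H n ⇒ m b H n ⇒ m b H H n ⇒ m b b H n ⇒ m b b b n
Derivation 2: N0 ⇒ m H n ⇒ m H H n ⇒ m H H H n ⇒ m b H H n ⇒ m b b H n ⇒ m b b b n

Two distinct leftmost derivations for the same string.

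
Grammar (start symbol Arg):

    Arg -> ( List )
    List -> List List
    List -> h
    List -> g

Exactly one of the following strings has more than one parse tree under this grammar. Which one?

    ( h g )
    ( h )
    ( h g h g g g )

( h g ): 1 tree
( h ): 1 tree
( h g h g g g ): 42 trees

( h g h g g g )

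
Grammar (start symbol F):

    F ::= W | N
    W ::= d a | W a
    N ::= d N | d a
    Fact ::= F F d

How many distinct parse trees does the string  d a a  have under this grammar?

1

Parse trees for d a a:
  [F [W [W d a] a]]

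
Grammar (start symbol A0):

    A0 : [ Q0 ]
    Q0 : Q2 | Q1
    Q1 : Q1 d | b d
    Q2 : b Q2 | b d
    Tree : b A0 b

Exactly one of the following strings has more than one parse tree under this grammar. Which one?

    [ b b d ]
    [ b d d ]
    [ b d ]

[ b b d ]: 1 tree
[ b d d ]: 1 tree
[ b d ]: 2 trees

[ b d ]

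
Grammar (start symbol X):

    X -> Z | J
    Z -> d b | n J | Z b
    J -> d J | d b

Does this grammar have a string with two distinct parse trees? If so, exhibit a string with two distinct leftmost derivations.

Witness: d b

Derivation 1: X ⇒ Z ⇒ d b
Derivation 2: X ⇒ J ⇒ d b

Two distinct leftmost derivations for the same string.

Ambiguous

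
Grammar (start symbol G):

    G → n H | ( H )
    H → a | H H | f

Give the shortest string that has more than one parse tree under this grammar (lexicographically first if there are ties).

n a a a

length 2: no string has ≥2 trees
length 3: no string has ≥2 trees
length 4: n a a a has 2 parse trees

Two derivations of n a a a:
  G ⇒ n H ⇒ n H H ⇒ n a H ⇒ n a H H ⇒ n a a H ⇒ n a a a
  G ⇒ n H ⇒ n H H ⇒ n H H H ⇒ n a H H ⇒ n a a H ⇒ n a a a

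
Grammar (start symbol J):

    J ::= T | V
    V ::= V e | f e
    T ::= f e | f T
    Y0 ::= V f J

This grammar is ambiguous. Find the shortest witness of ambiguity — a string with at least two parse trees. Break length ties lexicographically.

f e

length 2: f e has 2 parse trees

Two derivations of f e:
  J ⇒ T ⇒ f e
  J ⇒ V ⇒ f e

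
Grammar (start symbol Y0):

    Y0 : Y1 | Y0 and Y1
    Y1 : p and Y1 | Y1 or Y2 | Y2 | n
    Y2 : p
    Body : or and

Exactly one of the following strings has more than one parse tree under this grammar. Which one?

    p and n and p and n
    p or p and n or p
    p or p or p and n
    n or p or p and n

p and n and p and n: 4 trees
p or p and n or p: 1 tree
p or p or p and n: 1 tree
n or p or p and n: 1 tree

p and n and p and n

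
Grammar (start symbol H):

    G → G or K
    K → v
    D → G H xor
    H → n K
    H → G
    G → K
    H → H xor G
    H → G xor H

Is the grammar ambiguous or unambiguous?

Witness: v xor v

Derivation 1: H ⇒ H xor G ⇒ G xor G ⇒ K xor G ⇒ v xor G ⇒ v xor K ⇒ v xor v
Derivation 2: H ⇒ G xor H ⇒ K xor H ⇒ v xor H ⇒ v xor G ⇒ v xor K ⇒ v xor v

Two distinct leftmost derivations for the same string.

Ambiguous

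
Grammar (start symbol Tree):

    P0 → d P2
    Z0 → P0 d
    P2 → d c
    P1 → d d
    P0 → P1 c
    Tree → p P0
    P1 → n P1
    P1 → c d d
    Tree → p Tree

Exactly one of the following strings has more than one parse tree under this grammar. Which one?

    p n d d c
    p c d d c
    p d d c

p d d c

p n d d c: 1 tree
p c d d c: 1 tree
p d d c: 2 trees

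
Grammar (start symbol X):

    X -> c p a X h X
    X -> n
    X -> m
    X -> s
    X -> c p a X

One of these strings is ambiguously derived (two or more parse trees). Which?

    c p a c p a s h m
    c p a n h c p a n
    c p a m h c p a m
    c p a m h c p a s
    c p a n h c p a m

c p a c p a s h m: 2 trees
c p a n h c p a n: 1 tree
c p a m h c p a m: 1 tree
c p a m h c p a s: 1 tree
c p a n h c p a m: 1 tree

c p a c p a s h m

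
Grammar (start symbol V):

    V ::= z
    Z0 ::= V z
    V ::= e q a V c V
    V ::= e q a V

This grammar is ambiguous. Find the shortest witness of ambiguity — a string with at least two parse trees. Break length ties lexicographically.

length 1: no string has ≥2 trees
length 4: no string has ≥2 trees
length 6: no string has ≥2 trees
length 7: no string has ≥2 trees
length 9: e q a e q a z c z has 2 parse trees

Two derivations of e q a e q a z c z:
  V ⇒ e q a V c V ⇒ e q a e q a V c V ⇒ e q a e q a z c V ⇒ e q a e q a z c z
  V ⇒ e q a V ⇒ e q a e q a V c V ⇒ e q a e q a z c V ⇒ e q a e q a z c z

e q a e q a z c z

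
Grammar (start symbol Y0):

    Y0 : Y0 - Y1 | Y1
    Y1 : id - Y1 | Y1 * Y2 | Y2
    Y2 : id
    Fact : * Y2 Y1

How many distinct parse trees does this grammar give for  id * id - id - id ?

Parse trees for id * id - id - id:
  [Y0 [Y0 [Y1 [Y1 [Y2 id]] * [Y2 id]]] - [Y1 id - [Y1 [Y2 id]]]]
  [Y0 [Y0 [Y0 [Y1 [Y1 [Y2 id]] * [Y2 id]]] - [Y1 [Y2 id]]] - [Y1 [Y2 id]]]

2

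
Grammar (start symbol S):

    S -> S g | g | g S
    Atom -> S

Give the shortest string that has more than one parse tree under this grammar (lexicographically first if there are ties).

g g

length 1: no string has ≥2 trees
length 2: g g has 2 parse trees

Two derivations of g g:
  S ⇒ S g ⇒ g g
  S ⇒ g S ⇒ g g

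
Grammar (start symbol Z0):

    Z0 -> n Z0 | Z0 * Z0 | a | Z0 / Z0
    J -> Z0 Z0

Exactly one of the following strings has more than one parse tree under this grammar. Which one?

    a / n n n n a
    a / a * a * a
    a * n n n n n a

a / a * a * a

a / n n n n a: 1 tree
a / a * a * a: 5 trees
a * n n n n n a: 1 tree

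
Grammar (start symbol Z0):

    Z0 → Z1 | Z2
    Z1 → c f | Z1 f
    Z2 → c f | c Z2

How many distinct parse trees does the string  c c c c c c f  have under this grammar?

1

Parse trees for c c c c c c f:
  [Z0 [Z2 c [Z2 c [Z2 c [Z2 c [Z2 c [Z2 c f]]]]]]]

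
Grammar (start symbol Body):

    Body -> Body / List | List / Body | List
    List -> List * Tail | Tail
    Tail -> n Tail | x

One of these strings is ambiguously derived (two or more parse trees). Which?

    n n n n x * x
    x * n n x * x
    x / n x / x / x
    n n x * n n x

x / n x / x / x

n n n n x * x: 1 tree
x * n n x * x: 1 tree
x / n x / x / x: 8 trees
n n x * n n x: 1 tree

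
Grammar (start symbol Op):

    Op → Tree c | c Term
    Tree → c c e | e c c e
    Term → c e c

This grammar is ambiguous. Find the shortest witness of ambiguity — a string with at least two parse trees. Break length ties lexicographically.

c c e c

length 4: c c e c has 2 parse trees

Two derivations of c c e c:
  Op ⇒ Tree c ⇒ c c e c
  Op ⇒ c Term ⇒ c c e c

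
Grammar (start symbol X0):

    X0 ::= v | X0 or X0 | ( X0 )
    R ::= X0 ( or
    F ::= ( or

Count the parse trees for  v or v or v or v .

5

Parse trees for v or v or v or v:
  [X0 [X0 v] or [X0 [X0 v] or [X0 [X0 v] or [X0 v]]]]
  [X0 [X0 v] or [X0 [X0 [X0 v] or [X0 v]] or [X0 v]]]
  [X0 [X0 [X0 v] or [X0 v]] or [X0 [X0 v] or [X0 v]]]
  [X0 [X0 [X0 v] or [X0 [X0 v] or [X0 v]]] or [X0 v]]
  [X0 [X0 [X0 [X0 v] or [X0 v]] or [X0 v]] or [X0 v]]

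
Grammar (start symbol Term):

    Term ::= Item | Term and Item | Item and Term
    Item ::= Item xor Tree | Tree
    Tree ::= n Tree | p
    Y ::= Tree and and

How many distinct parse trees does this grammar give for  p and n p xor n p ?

Parse trees for p and n p xor n p:
  [Term [Term [Item [Tree p]]] and [Item [Item [Tree n [Tree p]]] xor [Tree n [Tree p]]]]
  [Term [Item [Tree p]] and [Term [Item [Item [Tree n [Tree p]]] xor [Tree n [Tree p]]]]]

2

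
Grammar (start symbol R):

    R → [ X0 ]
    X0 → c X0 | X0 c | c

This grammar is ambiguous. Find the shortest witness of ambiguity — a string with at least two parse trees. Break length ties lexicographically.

length 3: no string has ≥2 trees
length 4: [ c c ] has 2 parse trees

Two derivations of [ c c ]:
  R ⇒ [ X0 ] ⇒ [ c X0 ] ⇒ [ c c ]
  R ⇒ [ X0 ] ⇒ [ X0 c ] ⇒ [ c c ]

[ c c ]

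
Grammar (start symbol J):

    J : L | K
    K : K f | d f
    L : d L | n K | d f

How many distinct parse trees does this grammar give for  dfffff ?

Parse trees for dfffff:
  [J [K [K [K [K [K d f] f] f] f] f]]

1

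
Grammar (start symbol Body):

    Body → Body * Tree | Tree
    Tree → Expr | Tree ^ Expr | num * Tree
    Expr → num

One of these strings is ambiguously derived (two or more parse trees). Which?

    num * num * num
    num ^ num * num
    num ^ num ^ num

num * num * num: 4 trees
num ^ num * num: 1 tree
num ^ num ^ num: 1 tree

num * num * num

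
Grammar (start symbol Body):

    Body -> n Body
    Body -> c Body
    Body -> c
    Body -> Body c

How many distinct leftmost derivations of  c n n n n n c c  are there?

Parse trees for c n n n n n c c:
  [Body c [Body n [Body n [Body n [Body n [Body n [Body c [Body c]]]]]]]]
  [Body c [Body n [Body n [Body n [Body n [Body n [Body [Body c] c]]]]]]]
  [Body c [Body n [Body n [Body n [Body n [Body [Body n [Body c]] c]]]]]]
  [Body c [Body n [Body n [Body n [Body [Body n [Body n [Body c]]] c]]]]]
  [Body c [Body n [Body n [Body [Body n [Body n [Body n [Body c]]]] c]]]]
  [Body c [Body n [Body [Body n [Body n [Body n [Body n [Body c]]]]] c]]]
  [Body c [Body [Body n [Body n [Body n [Body n [Body n [Body c]]]]]] c]]
  [Body [Body c [Body n [Body n [Body n [Body n [Body n [Body c]]]]]]] c]

8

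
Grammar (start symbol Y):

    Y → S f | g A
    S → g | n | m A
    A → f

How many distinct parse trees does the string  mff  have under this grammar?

Parse trees for mff:
  [Y [S m [A f]] f]

1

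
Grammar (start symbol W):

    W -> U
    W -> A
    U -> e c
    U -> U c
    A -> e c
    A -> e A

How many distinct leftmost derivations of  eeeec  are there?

1

Parse trees for eeeec:
  [W [A e [A e [A e [A e c]]]]]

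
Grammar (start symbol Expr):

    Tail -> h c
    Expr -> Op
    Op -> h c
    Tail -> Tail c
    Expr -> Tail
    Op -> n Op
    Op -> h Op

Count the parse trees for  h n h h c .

Parse trees for h n h h c:
  [Expr [Op h [Op n [Op h [Op h c]]]]]

1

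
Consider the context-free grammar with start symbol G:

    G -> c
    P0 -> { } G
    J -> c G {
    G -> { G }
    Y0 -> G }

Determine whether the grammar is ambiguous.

Only G is reachable from G; ignoring the rest: L(G) is { openⁿ atom closeⁿ : n ≥ 0 }. The bracket depth fixes n, and the derivation is forced at every step.

Unambiguous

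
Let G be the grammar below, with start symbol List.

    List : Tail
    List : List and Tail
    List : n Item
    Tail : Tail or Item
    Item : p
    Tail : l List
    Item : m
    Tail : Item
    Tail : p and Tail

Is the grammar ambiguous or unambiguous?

Witness: p and m

Derivation 1: List ⇒ Tail ⇒ p and Tail ⇒ p and Item ⇒ p and m
Derivation 2: List ⇒ List and Tail ⇒ Tail and Tail ⇒ Item and Tail ⇒ p and Tail ⇒ p and Item ⇒ p and m

Two distinct leftmost derivations for the same string.

Ambiguous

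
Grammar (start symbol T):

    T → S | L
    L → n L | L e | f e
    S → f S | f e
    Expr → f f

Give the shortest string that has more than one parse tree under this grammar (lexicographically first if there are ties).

length 2: f e has 2 parse trees

Two derivations of f e:
  T ⇒ S ⇒ f e
  T ⇒ L ⇒ f e

f e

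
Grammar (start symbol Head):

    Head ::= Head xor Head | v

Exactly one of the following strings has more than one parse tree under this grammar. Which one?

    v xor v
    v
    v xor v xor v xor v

v xor v xor v xor v

v xor v: 1 tree
v: 1 tree
v xor v xor v xor v: 5 trees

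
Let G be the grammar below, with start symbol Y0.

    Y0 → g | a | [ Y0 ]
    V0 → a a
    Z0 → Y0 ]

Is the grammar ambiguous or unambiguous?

Unambiguous

Only Y0 is reachable from Y0; ignoring the rest: L(Y0) is { openⁿ atom closeⁿ : n ≥ 0 }. The bracket depth fixes n, and the derivation is forced at every step.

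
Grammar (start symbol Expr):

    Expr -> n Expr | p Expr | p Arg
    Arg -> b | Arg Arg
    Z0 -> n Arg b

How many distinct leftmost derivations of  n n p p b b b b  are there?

Parse trees for n n p p b b b b:
  [Expr n [Expr n [Expr p [Expr p [Arg [Arg b] [Arg [Arg b] [Arg [Arg b] [Arg b]]]]]]]]
  [Expr n [Expr n [Expr p [Expr p [Arg [Arg b] [Arg [Arg [Arg b] [Arg b]] [Arg b]]]]]]]
  [Expr n [Expr n [Expr p [Expr p [Arg [Arg [Arg b] [Arg b]] [Arg [Arg b] [Arg b]]]]]]]
  [Expr n [Expr n [Expr p [Expr p [Arg [Arg [Arg b] [Arg [Arg b] [Arg b]]] [Arg b]]]]]]
  [Expr n [Expr n [Expr p [Expr p [Arg [Arg [Arg [Arg b] [Arg b]] [Arg b]] [Arg b]]]]]]

5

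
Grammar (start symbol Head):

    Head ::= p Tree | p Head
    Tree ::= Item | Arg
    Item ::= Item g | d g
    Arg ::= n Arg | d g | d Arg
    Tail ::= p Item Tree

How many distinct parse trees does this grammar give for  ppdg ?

Parse trees for ppdg:
  [Head p [Head p [Tree [Item d g]]]]
  [Head p [Head p [Tree [Arg d g]]]]

2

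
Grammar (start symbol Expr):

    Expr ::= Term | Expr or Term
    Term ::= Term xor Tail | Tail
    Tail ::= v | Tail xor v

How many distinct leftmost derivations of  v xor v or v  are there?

Parse trees for v xor v or v:
  [Expr [Expr [Term [Term [Tail v]] xor [Tail v]]] or [Term [Tail v]]]
  [Expr [Expr [Term [Tail [Tail v] xor v]]] or [Term [Tail v]]]

2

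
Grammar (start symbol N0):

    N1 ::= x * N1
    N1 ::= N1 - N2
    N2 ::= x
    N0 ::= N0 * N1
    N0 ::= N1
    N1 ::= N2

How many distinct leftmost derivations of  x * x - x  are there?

3

Parse trees for x * x - x:
  [N0 [N0 [N1 [N2 x]]] * [N1 [N1 [N2 x]] - [N2 x]]]
  [N0 [N1 x * [N1 [N1 [N2 x]] - [N2 x]]]]
  [N0 [N1 [N1 x * [N1 [N2 x]]] - [N2 x]]]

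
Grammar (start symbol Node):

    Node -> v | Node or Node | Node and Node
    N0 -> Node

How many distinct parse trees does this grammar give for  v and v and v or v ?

5

Parse trees for v and v and v or v:
  [Node [Node [Node v] and [Node [Node v] and [Node v]]] or [Node v]]
  [Node [Node [Node [Node v] and [Node v]] and [Node v]] or [Node v]]
  [Node [Node v] and [Node [Node [Node v] and [Node v]] or [Node v]]]
  [Node [Node v] and [Node [Node v] and [Node [Node v] or [Node v]]]]
  [Node [Node [Node v] and [Node v]] and [Node [Node v] or [Node v]]]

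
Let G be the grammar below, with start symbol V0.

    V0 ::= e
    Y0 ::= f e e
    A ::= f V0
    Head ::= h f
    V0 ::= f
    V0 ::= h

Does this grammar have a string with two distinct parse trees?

Only V0 is reachable from V0; ignoring the rest: Restricted to the reachable nonterminals, every rule has the form A → t or A → t B, and no two rules for the same A share a first terminal. The grammar encodes a DFA — one run per string.

Unambiguous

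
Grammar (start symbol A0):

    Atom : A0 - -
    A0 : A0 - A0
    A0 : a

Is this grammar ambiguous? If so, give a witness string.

Ambiguous

Witness: a - a - a

Derivation 1: A0 ⇒ A0 - A0 ⇒ A0 - A0 - A0 ⇒ a - A0 - A0 ⇒ a - a - A0 ⇒ a - a - a
Derivation 2: A0 ⇒ A0 - A0 ⇒ a - A0 ⇒ a - A0 - A0 ⇒ a - a - A0 ⇒ a - a - a

Two distinct leftmost derivations for the same string.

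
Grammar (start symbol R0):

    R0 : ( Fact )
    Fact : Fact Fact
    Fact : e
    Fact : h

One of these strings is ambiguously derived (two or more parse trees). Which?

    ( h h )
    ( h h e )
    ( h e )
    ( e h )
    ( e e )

( h h ): 1 tree
( h h e ): 2 trees
( h e ): 1 tree
( e h ): 1 tree
( e e ): 1 tree

( h h e )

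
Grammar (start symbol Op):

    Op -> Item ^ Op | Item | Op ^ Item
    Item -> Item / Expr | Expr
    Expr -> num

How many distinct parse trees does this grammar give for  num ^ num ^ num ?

4

Parse trees for num ^ num ^ num:
  [Op [Item [Expr num]] ^ [Op [Item [Expr num]] ^ [Op [Item [Expr num]]]]]
  [Op [Item [Expr num]] ^ [Op [Op [Item [Expr num]]] ^ [Item [Expr num]]]]
  [Op [Op [Item [Expr num]] ^ [Op [Item [Expr num]]]] ^ [Item [Expr num]]]
  [Op [Op [Op [Item [Expr num]]] ^ [Item [Expr num]]] ^ [Item [Expr num]]]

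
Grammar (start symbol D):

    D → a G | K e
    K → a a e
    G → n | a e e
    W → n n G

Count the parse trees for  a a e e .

2

Parse trees for a a e e:
  [D a [G a e e]]
  [D [K a a e] e]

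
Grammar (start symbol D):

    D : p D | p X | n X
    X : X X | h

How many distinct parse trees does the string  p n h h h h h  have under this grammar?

Parse trees for p n h h h h h (showing first 6 of 14):
  [D p [D n [X [X h] [X [X h] [X [X h] [X [X h] [X h]]]]]]]
  [D p [D n [X [X h] [X [X h] [X [X [X h] [X h]] [X h]]]]]]
  [D p [D n [X [X h] [X [X [X h] [X h]] [X [X h] [X h]]]]]]
  [D p [D n [X [X h] [X [X [X h] [X [X h] [X h]]] [X h]]]]]
  [D p [D n [X [X h] [X [X [X [X h] [X h]] [X h]] [X h]]]]]
  [D p [D n [X [X [X h] [X h]] [X [X h] [X [X h] [X h]]]]]]

14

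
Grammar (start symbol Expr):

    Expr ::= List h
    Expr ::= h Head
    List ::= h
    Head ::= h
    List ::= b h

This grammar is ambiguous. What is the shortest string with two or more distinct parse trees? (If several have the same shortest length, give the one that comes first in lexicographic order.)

length 2: h h has 2 parse trees

Two derivations of h h:
  Expr ⇒ List h ⇒ h h
  Expr ⇒ h Head ⇒ h h

h h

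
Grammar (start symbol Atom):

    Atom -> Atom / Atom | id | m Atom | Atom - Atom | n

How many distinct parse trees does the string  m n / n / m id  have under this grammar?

Parse trees for m n / n / m id:
  [Atom [Atom m [Atom n]] / [Atom [Atom n] / [Atom m [Atom id]]]]
  [Atom [Atom [Atom m [Atom n]] / [Atom n]] / [Atom m [Atom id]]]
  [Atom [Atom m [Atom [Atom n] / [Atom n]]] / [Atom m [Atom id]]]
  [Atom m [Atom [Atom n] / [Atom [Atom n] / [Atom m [Atom id]]]]]
  [Atom m [Atom [Atom [Atom n] / [Atom n]] / [Atom m [Atom id]]]]

5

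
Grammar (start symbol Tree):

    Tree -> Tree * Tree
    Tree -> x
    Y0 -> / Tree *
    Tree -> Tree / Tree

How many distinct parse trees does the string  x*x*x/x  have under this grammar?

Parse trees for x*x*x/x:
  [Tree [Tree x] * [Tree [Tree x] * [Tree [Tree x] / [Tree x]]]]
  [Tree [Tree x] * [Tree [Tree [Tree x] * [Tree x]] / [Tree x]]]
  [Tree [Tree [Tree x] * [Tree x]] * [Tree [Tree x] / [Tree x]]]
  [Tree [Tree [Tree x] * [Tree [Tree x] * [Tree x]]] / [Tree x]]
  [Tree [Tree [Tree [Tree x] * [Tree x]] * [Tree x]] / [Tree x]]

5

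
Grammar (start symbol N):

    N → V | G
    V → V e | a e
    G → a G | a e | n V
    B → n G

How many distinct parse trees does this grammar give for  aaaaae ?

1

Parse trees for aaaaae:
  [N [G a [G a [G a [G a [G a e]]]]]]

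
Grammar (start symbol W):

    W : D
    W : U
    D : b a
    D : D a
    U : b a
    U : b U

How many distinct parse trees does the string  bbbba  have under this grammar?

1

Parse trees for bbbba:
  [W [U b [U b [U b [U b a]]]]]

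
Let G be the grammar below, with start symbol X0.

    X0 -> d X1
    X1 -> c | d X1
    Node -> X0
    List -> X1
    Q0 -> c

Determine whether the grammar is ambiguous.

Unambiguous

(Node, List, Q0 are unreachable from X0, so their rules don't affect L(X0).) Each reachable nonterminal has at most one production per leading terminal, and all productions are right-linear; the derivation is determined token-by-token.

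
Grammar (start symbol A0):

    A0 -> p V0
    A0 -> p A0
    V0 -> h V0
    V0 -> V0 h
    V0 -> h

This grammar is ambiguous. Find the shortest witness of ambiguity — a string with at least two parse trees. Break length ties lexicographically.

p h h

length 2: no string has ≥2 trees
length 3: p h h has 2 parse trees

Two derivations of p h h:
  A0 ⇒ p V0 ⇒ p h V0 ⇒ p h h
  A0 ⇒ p V0 ⇒ p V0 h ⇒ p h h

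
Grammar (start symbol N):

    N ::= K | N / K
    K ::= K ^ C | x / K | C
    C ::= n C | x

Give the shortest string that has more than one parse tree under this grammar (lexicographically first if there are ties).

length 1: no string has ≥2 trees
length 2: no string has ≥2 trees
length 3: x / x has 2 parse trees

Two derivations of x / x:
  N ⇒ K ⇒ x / K ⇒ x / C ⇒ x / x
  N ⇒ N / K ⇒ K / K ⇒ C / K ⇒ x / K ⇒ x / C ⇒ x / x

x / x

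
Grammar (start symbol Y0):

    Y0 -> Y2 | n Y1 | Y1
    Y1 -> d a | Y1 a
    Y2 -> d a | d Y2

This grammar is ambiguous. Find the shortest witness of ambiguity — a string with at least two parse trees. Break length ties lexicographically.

d a

length 2: d a has 2 parse trees

Two derivations of d a:
  Y0 ⇒ Y2 ⇒ d a
  Y0 ⇒ Y1 ⇒ d a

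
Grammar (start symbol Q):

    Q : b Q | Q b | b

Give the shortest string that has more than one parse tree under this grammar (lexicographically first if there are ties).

b b

length 1: no string has ≥2 trees
length 2: b b has 2 parse trees

Two derivations of b b:
  Q ⇒ b Q ⇒ b b
  Q ⇒ Q b ⇒ b b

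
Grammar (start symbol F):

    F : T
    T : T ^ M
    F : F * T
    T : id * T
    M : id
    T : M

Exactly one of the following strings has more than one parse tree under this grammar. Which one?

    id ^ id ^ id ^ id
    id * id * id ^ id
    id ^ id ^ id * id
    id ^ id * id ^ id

id * id * id ^ id

id ^ id ^ id ^ id: 1 tree
id * id * id ^ id: 7 trees
id ^ id ^ id * id: 1 tree
id ^ id * id ^ id: 1 tree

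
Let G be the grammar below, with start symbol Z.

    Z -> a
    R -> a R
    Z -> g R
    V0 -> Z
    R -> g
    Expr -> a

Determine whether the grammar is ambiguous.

Only Z, R are reachable from Z; ignoring the rest: Each reachable nonterminal has at most one production per leading terminal, and all productions are right-linear; the derivation is determined token-by-token.

Unambiguous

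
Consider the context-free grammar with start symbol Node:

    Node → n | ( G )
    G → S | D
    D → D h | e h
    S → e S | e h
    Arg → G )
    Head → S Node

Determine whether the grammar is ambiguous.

Ambiguous

Witness: ( e h )

Derivation 1: Node ⇒ ( G ) ⇒ ( S ) ⇒ ( e h )
Derivation 2: Node ⇒ ( G ) ⇒ ( D ) ⇒ ( e h )

Two distinct leftmost derivations for the same string.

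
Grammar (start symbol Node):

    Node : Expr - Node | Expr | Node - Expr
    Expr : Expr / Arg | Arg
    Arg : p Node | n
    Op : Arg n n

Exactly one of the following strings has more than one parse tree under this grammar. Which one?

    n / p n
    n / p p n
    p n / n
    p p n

p n / n

n / p n: 1 tree
n / p p n: 1 tree
p n / n: 2 trees
p p n: 1 tree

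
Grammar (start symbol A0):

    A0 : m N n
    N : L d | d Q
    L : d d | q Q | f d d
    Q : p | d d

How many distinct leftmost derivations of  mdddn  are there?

2

Parse trees for mdddn:
  [A0 m [N [L d d] d] n]
  [A0 m [N d [Q d d]] n]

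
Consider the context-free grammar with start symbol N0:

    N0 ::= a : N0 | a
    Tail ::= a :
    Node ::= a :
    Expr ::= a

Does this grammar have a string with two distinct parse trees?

(Tail, Node, Expr are unreachable from N0, so their rules don't affect L(N0).) Right-recursive list with a separator: after each atom, whether the separator follows determines the rule. One parse per string.

Unambiguous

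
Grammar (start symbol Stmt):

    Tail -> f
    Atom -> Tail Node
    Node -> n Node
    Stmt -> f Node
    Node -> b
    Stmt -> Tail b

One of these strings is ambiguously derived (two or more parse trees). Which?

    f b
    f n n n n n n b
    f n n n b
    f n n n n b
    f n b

f b: 2 trees
f n n n n n n b: 1 tree
f n n n b: 1 tree
f n n n n b: 1 tree
f n b: 1 tree

f b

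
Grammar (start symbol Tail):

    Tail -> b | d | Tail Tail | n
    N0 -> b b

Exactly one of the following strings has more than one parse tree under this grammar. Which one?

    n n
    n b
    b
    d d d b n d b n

d d d b n d b n

n n: 1 tree
n b: 1 tree
b: 1 tree
d d d b n d b n: 429 trees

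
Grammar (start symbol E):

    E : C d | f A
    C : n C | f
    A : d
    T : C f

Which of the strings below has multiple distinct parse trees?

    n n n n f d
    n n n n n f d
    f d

f d

n n n n f d: 1 tree
n n n n n f d: 1 tree
f d: 2 trees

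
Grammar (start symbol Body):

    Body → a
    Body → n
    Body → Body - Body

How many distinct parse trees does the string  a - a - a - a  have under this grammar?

Parse trees for a - a - a - a:
  [Body [Body a] - [Body [Body a] - [Body [Body a] - [Body a]]]]
  [Body [Body a] - [Body [Body [Body a] - [Body a]] - [Body a]]]
  [Body [Body [Body a] - [Body a]] - [Body [Body a] - [Body a]]]
  [Body [Body [Body a] - [Body [Body a] - [Body a]]] - [Body a]]
  [Body [Body [Body [Body a] - [Body a]] - [Body a]] - [Body a]]

5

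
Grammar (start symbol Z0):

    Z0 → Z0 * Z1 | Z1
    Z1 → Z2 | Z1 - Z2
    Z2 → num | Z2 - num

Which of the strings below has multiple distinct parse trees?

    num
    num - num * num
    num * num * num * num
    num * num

num - num * num

num: 1 tree
num - num * num: 2 trees
num * num * num * num: 1 tree
num * num: 1 tree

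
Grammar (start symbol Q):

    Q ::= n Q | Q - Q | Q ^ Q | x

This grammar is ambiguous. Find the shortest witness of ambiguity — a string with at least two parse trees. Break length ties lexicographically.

length 1: no string has ≥2 trees
length 2: no string has ≥2 trees
length 3: no string has ≥2 trees
length 4: n x - x has 2 parse trees

Two derivations of n x - x:
  Q ⇒ n Q ⇒ n Q - Q ⇒ n x - Q ⇒ n x - x
  Q ⇒ Q - Q ⇒ n Q - Q ⇒ n x - Q ⇒ n x - x

n x - x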